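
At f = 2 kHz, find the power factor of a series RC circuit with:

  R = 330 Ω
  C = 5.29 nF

Step 1 — Angular frequency: ω = 2π·f = 2π·2000 = 1.257e+04 rad/s.
Step 2 — Component impedances:
  R: Z = R = 330 Ω
  C: Z = 1/(jωC) = -j/(ω·C) = 0 - j1.504e+04 Ω
Step 3 — Series combination: Z_total = R + C = 330 - j1.504e+04 Ω = 1.505e+04∠-88.7° Ω.
Step 4 — Power factor: PF = cos(φ) = Re(Z)/|Z| = 330/1.505e+04 = 0.02193.
Step 5 — Type: Im(Z) = -1.504e+04 ⇒ leading (phase φ = -88.7°).

PF = 0.02193 (leading, φ = -88.7°)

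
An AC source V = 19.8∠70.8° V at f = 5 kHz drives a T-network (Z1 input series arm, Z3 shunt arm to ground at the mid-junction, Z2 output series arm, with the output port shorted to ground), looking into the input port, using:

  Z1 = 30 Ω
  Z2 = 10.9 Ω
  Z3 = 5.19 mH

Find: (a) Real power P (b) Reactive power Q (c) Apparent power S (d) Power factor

Step 1 — Angular frequency: ω = 2π·f = 2π·5000 = 3.142e+04 rad/s.
Step 2 — Component impedances:
  Z1: Z = R = 30 Ω
  Z2: Z = R = 10.9 Ω
  Z3: Z = jωL = j·3.142e+04·0.00519 = 0 + j163 Ω
Step 3 — With the output port shorted to ground, the output series arm Z2 runs from the junction to ground; the shunt arm Z3 also runs from the junction to ground. They appear in parallel: Z3 || Z2 = 10.85 + j0.7254 Ω.
Step 4 — Series with input arm Z1: Z_in = Z1 + (Z3 || Z2) = 40.85 + j0.7254 Ω = 40.86∠1.0° Ω.
Step 5 — Source phasor: V = 19.8∠70.8° V = 6.512 + j18.7 V.
Step 6 — Current: I = V / Z = 0.1675 + j0.4547 A = 0.4846∠69.8° A.
Step 7 — Complex power: S = V·I* = 9.594 + j0.1704 VA.
Step 8 — Real power: P = Re(S) = 9.594 W.
Step 9 — Reactive power: Q = Im(S) = 0.1704 VAR.
Step 10 — Apparent power: |S| = 9.595 VA.
Step 11 — Power factor: PF = P/|S| = 0.9998 (lagging).

(a) P = 9.594 W  (b) Q = 0.1704 VAR  (c) S = 9.595 VA  (d) PF = 0.9998 (lagging)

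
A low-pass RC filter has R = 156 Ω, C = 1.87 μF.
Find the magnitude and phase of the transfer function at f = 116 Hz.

Step 1 — Angular frequency: ω = 2π·116 = 728.8 rad/s.
Step 2 — Transfer function: H(jω) = 1/(1 + jωRC).
Step 3 — Denominator: 1 + jωRC = 1 + j·728.8·156·1.87e-06 = 1 + j0.2126.
Step 4 — H = 0.9567 - j0.2034.
Step 5 — Magnitude: |H| = 0.9781 (-0.2 dB); phase: φ = -12.0°.

|H| = 0.9781 (-0.2 dB), φ = -12.0°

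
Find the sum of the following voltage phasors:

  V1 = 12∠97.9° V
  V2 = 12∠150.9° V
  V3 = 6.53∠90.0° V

Step 1 — Convert each phasor to rectangular form:
  V1 = 12·(cos(97.9°) + j·sin(97.9°)) = -1.649 + j11.89 V
  V2 = 12·(cos(150.9°) + j·sin(150.9°)) = -10.49 + j5.836 V
  V3 = 6.53·(cos(90.0°) + j·sin(90.0°)) = 0 + j6.53 V
Step 2 — Sum components: V_total = -12.13 + j24.25 V.
Step 3 — Convert to polar: |V_total| = 27.12 V, ∠V_total = 116.6°.

V_total = 27.12∠116.6° V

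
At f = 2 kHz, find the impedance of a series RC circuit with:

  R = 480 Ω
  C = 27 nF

Step 1 — Angular frequency: ω = 2π·f = 2π·2000 = 1.257e+04 rad/s.
Step 2 — Component impedances:
  R: Z = R = 480 Ω
  C: Z = 1/(jωC) = -j/(ω·C) = 0 - j2947 Ω
Step 3 — Series combination: Z_total = R + C = 480 - j2947 Ω = 2986∠-80.8° Ω.

Z = 480 - j2947 Ω = 2986∠-80.8° Ω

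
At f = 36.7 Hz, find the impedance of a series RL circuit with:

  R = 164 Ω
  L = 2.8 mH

Step 1 — Angular frequency: ω = 2π·f = 2π·36.7 = 230.6 rad/s.
Step 2 — Component impedances:
  R: Z = R = 164 Ω
  L: Z = jωL = j·230.6·0.0028 = 0 + j0.6457 Ω
Step 3 — Series combination: Z_total = R + L = 164 + j0.6457 Ω = 164∠0.2° Ω.

Z = 164 + j0.6457 Ω = 164∠0.2° Ω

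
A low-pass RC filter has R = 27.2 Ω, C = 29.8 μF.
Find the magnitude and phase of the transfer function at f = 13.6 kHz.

Step 1 — Angular frequency: ω = 2π·1.36e+04 = 8.545e+04 rad/s.
Step 2 — Transfer function: H(jω) = 1/(1 + jωRC).
Step 3 — Denominator: 1 + jωRC = 1 + j·8.545e+04·27.2·2.98e-05 = 1 + j69.26.
Step 4 — H = 0.0002084 - j0.01443.
Step 5 — Magnitude: |H| = 0.01444 (-36.8 dB); phase: φ = -89.2°.

|H| = 0.01444 (-36.8 dB), φ = -89.2°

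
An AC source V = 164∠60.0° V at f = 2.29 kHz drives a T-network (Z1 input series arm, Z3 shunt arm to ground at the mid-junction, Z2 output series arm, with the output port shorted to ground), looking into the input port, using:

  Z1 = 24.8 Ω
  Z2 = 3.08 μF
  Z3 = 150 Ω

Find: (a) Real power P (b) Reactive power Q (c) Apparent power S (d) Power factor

Step 1 — Angular frequency: ω = 2π·f = 2π·2290 = 1.439e+04 rad/s.
Step 2 — Component impedances:
  Z1: Z = R = 24.8 Ω
  Z2: Z = 1/(jωC) = -j/(ω·C) = 0 - j22.56 Ω
  Z3: Z = R = 150 Ω
Step 3 — With the output port shorted to ground, the output series arm Z2 runs from the junction to ground; the shunt arm Z3 also runs from the junction to ground. They appear in parallel: Z3 || Z2 = 3.319 - j22.07 Ω.
Step 4 — Series with input arm Z1: Z_in = Z1 + (Z3 || Z2) = 28.12 - j22.07 Ω = 35.74∠-38.1° Ω.
Step 5 — Source phasor: V = 164∠60.0° V = 82 + j142 V.
Step 6 — Current: I = V / Z = -0.6482 + j4.542 A = 4.588∠98.1° A.
Step 7 — Complex power: S = V·I* = 592 - j464.5 VA.
Step 8 — Real power: P = Re(S) = 592 W.
Step 9 — Reactive power: Q = Im(S) = -464.5 VAR.
Step 10 — Apparent power: |S| = 752.5 VA.
Step 11 — Power factor: PF = P/|S| = 0.7867 (leading).

(a) P = 592 W  (b) Q = -464.5 VAR  (c) S = 752.5 VA  (d) PF = 0.7867 (leading)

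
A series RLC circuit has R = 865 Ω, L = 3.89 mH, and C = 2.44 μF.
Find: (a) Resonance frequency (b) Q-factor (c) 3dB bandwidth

Step 1 — Resonance: ω₀ = 1/√(LC) = 1/√(0.00389·2.44e-06) = 1.026e+04 rad/s.
Step 2 — f₀ = ω₀/(2π) = 1634 Hz.
Step 3 — Series Q: Q = ω₀L/R = 1.026e+04·0.00389/865 = 0.04616.
Step 4 — Bandwidth: Δω = ω₀/Q = 2.224e+05 rad/s; BW = Δω/(2π) = 3.539e+04 Hz.

(a) f₀ = 1634 Hz  (b) Q = 0.04616  (c) BW = 3.539e+04 Hz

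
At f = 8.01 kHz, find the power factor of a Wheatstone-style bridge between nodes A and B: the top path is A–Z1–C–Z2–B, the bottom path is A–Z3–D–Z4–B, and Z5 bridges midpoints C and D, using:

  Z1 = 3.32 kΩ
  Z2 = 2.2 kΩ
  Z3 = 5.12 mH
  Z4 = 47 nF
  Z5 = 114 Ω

Step 1 — Angular frequency: ω = 2π·f = 2π·8010 = 5.033e+04 rad/s.
Step 2 — Component impedances:
  Z1: Z = R = 3320 Ω
  Z2: Z = R = 2200 Ω
  Z3: Z = jωL = j·5.033e+04·0.00512 = 0 + j257.7 Ω
  Z4: Z = 1/(jωC) = -j/(ω·C) = 0 - j422.8 Ω
  Z5: Z = R = 114 Ω
Step 3 — Bridge requires nodal analysis (the Z5 bridge couples midpoints C and D, so the two paths cannot be reduced to a simple series/parallel combination). Setting node B to ground and injecting 1 A at node A, the 3-node admittance system at A, C, D solves to V_A = Z_AB = 91.06 - j153.2 Ω = 178.2∠-59.3° Ω.
Step 4 — Power factor: PF = cos(φ) = Re(Z)/|Z| = 91.063/178.18 = 0.5111.
Step 5 — Type: Im(Z) = -153.2 ⇒ leading (phase φ = -59.3°).

PF = 0.5111 (leading, φ = -59.3°)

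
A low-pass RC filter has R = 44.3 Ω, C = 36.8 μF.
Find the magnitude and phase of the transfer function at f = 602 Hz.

Step 1 — Angular frequency: ω = 2π·602 = 3782 rad/s.
Step 2 — Transfer function: H(jω) = 1/(1 + jωRC).
Step 3 — Denominator: 1 + jωRC = 1 + j·3782·44.3·3.68e-05 = 1 + j6.166.
Step 4 — H = 0.02563 - j0.158.
Step 5 — Magnitude: |H| = 0.1601 (-15.9 dB); phase: φ = -80.8°.

|H| = 0.1601 (-15.9 dB), φ = -80.8°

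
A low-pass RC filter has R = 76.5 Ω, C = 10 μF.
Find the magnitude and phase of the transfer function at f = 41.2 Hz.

Step 1 — Angular frequency: ω = 2π·41.2 = 258.9 rad/s.
Step 2 — Transfer function: H(jω) = 1/(1 + jωRC).
Step 3 — Denominator: 1 + jωRC = 1 + j·258.9·76.5·1e-05 = 1 + j0.198.
Step 4 — H = 0.9623 - j0.1906.
Step 5 — Magnitude: |H| = 0.9809 (-0.2 dB); phase: φ = -11.2°.

|H| = 0.9809 (-0.2 dB), φ = -11.2°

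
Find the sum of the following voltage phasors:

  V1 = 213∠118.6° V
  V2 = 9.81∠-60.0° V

Step 1 — Convert each phasor to rectangular form:
  V1 = 213·(cos(118.6°) + j·sin(118.6°)) = -102 + j187 V
  V2 = 9.81·(cos(-60.0°) + j·sin(-60.0°)) = 4.905 - j8.496 V
Step 2 — Sum components: V_total = -97.06 + j178.5 V.
Step 3 — Convert to polar: |V_total| = 203.2 V, ∠V_total = 118.5°.

V_total = 203.2∠118.5° V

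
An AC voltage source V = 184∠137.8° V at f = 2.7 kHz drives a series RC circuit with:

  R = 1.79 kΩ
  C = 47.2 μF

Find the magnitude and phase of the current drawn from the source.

Step 1 — Angular frequency: ω = 2π·f = 2π·2700 = 1.696e+04 rad/s.
Step 2 — Component impedances:
  R: Z = R = 1790 Ω
  C: Z = 1/(jωC) = -j/(ω·C) = 0 - j1.249 Ω
Step 3 — Series combination: Z_total = R + C = 1790 - j1.249 Ω = 1790∠-0.0° Ω.
Step 4 — Source phasor: V = 184∠137.8° V = -136.3 + j123.6 V.
Step 5 — Ohm's law: I = V / Z_total = (-136.3 + j123.6) / (1790 - j1.249) = -0.0762 + j0.069 A.
Step 6 — Convert to polar: |I| = 0.1028 A, ∠I = 137.8°.

I = 0.1028∠137.8° A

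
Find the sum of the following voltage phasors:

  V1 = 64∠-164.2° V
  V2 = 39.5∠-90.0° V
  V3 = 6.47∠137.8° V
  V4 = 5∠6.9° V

Step 1 — Convert each phasor to rectangular form:
  V1 = 64·(cos(-164.2°) + j·sin(-164.2°)) = -61.58 - j17.43 V
  V2 = 39.5·(cos(-90.0°) + j·sin(-90.0°)) = 0 - j39.5 V
  V3 = 6.47·(cos(137.8°) + j·sin(137.8°)) = -4.793 + j4.346 V
  V4 = 5·(cos(6.9°) + j·sin(6.9°)) = 4.964 + j0.6007 V
Step 2 — Sum components: V_total = -61.41 - j51.98 V.
Step 3 — Convert to polar: |V_total| = 80.46 V, ∠V_total = -139.8°.

V_total = 80.46∠-139.8° V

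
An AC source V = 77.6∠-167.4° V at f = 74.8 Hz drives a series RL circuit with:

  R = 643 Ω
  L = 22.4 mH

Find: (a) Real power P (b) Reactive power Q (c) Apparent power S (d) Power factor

Step 1 — Angular frequency: ω = 2π·f = 2π·74.8 = 470 rad/s.
Step 2 — Component impedances:
  R: Z = R = 643 Ω
  L: Z = jωL = j·470·0.0224 = 0 + j10.53 Ω
Step 3 — Series combination: Z_total = R + L = 643 + j10.53 Ω = 643.1∠0.9° Ω.
Step 4 — Source phasor: V = 77.6∠-167.4° V = -75.73 - j16.93 V.
Step 5 — Current: I = V / Z = -0.1182 - j0.02439 A = 0.1207∠-168.3° A.
Step 6 — Complex power: S = V·I* = 9.363 + j0.1533 VA.
Step 7 — Real power: P = Re(S) = 9.363 W.
Step 8 — Reactive power: Q = Im(S) = 0.1533 VAR.
Step 9 — Apparent power: |S| = 9.364 VA.
Step 10 — Power factor: PF = P/|S| = 0.9999 (lagging).

(a) P = 9.363 W  (b) Q = 0.1533 VAR  (c) S = 9.364 VA  (d) PF = 0.9999 (lagging)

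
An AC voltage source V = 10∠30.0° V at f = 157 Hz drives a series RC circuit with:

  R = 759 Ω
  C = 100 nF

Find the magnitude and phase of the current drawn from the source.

Step 1 — Angular frequency: ω = 2π·f = 2π·157 = 986.5 rad/s.
Step 2 — Component impedances:
  R: Z = R = 759 Ω
  C: Z = 1/(jωC) = -j/(ω·C) = 0 - j1.014e+04 Ω
Step 3 — Series combination: Z_total = R + C = 759 - j1.014e+04 Ω = 1.017e+04∠-85.7° Ω.
Step 4 — Source phasor: V = 10∠30.0° V = 8.66 + j5 V.
Step 5 — Ohm's law: I = V / Z_total = (8.66 + j5) / (759 - j1.014e+04) = -0.0004269 + j0.0008863 A.
Step 6 — Convert to polar: |I| = 0.0009837 A, ∠I = 115.7°.

I = 0.0009837∠115.7° A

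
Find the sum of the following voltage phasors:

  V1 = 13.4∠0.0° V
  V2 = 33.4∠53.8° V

Step 1 — Convert each phasor to rectangular form:
  V1 = 13.4·(cos(0.0°) + j·sin(0.0°)) = 13.4 V
  V2 = 33.4·(cos(53.8°) + j·sin(53.8°)) = 19.73 + j26.95 V
Step 2 — Sum components: V_total = 33.13 + j26.95 V.
Step 3 — Convert to polar: |V_total| = 42.71 V, ∠V_total = 39.1°.

V_total = 42.71∠39.1° V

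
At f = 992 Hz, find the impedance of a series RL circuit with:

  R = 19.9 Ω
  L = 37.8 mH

Step 1 — Angular frequency: ω = 2π·f = 2π·992 = 6233 rad/s.
Step 2 — Component impedances:
  R: Z = R = 19.9 Ω
  L: Z = jωL = j·6233·0.0378 = 0 + j235.6 Ω
Step 3 — Series combination: Z_total = R + L = 19.9 + j235.6 Ω = 236.4∠85.2° Ω.

Z = 19.9 + j235.6 Ω = 236.4∠85.2° Ω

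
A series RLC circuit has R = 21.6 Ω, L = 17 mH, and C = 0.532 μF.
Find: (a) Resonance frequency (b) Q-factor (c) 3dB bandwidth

Step 1 — Resonance: ω₀ = 1/√(LC) = 1/√(0.017·5.32e-07) = 1.052e+04 rad/s.
Step 2 — f₀ = ω₀/(2π) = 1674 Hz.
Step 3 — Series Q: Q = ω₀L/R = 1.052e+04·0.017/21.6 = 8.276.
Step 4 — Bandwidth: Δω = ω₀/Q = 1271 rad/s; BW = Δω/(2π) = 202.2 Hz.

(a) f₀ = 1674 Hz  (b) Q = 8.276  (c) BW = 202.2 Hz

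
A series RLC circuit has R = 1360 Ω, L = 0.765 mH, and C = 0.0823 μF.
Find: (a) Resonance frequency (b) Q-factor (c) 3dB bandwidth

Step 1 — Resonance condition Im(Z)=0 gives ω₀ = 1/√(LC).
Step 2 — ω₀ = 1/√(0.000765·8.23e-08) = 1.26e+05 rad/s.
Step 3 — f₀ = ω₀/(2π) = 2.006e+04 Hz.
Step 4 — Series Q: Q = ω₀L/R = 1.26e+05·0.000765/1360 = 0.07089.
Step 5 — 3dB bandwidth: Δω = ω₀/Q = 1.778e+06 rad/s; BW = Δω/(2π) = 2.829e+05 Hz.

(a) f₀ = 2.006e+04 Hz  (b) Q = 0.07089  (c) BW = 2.829e+05 Hz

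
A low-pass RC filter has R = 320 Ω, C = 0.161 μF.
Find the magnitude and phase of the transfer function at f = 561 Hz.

Step 1 — Angular frequency: ω = 2π·561 = 3525 rad/s.
Step 2 — Transfer function: H(jω) = 1/(1 + jωRC).
Step 3 — Denominator: 1 + jωRC = 1 + j·3525·320·1.61e-07 = 1 + j0.1816.
Step 4 — H = 0.9681 - j0.1758.
Step 5 — Magnitude: |H| = 0.9839 (-0.1 dB); phase: φ = -10.3°.

|H| = 0.9839 (-0.1 dB), φ = -10.3°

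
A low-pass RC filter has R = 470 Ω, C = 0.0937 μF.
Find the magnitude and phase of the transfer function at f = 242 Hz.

Step 1 — Angular frequency: ω = 2π·242 = 1521 rad/s.
Step 2 — Transfer function: H(jω) = 1/(1 + jωRC).
Step 3 — Denominator: 1 + jωRC = 1 + j·1521·470·9.37e-08 = 1 + j0.06696.
Step 4 — H = 0.9955 - j0.06666.
Step 5 — Magnitude: |H| = 0.9978 (-0.0 dB); phase: φ = -3.8°.

|H| = 0.9978 (-0.0 dB), φ = -3.8°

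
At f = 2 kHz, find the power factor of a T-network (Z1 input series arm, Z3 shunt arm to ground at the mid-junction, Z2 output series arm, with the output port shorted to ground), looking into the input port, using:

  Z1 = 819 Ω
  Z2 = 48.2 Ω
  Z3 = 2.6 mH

Step 1 — Angular frequency: ω = 2π·f = 2π·2000 = 1.257e+04 rad/s.
Step 2 — Component impedances:
  Z1: Z = R = 819 Ω
  Z2: Z = R = 48.2 Ω
  Z3: Z = jωL = j·1.257e+04·0.0026 = 0 + j32.67 Ω
Step 3 — With the output port shorted to ground, the output series arm Z2 runs from the junction to ground; the shunt arm Z3 also runs from the junction to ground. They appear in parallel: Z3 || Z2 = 15.17 + j22.39 Ω.
Step 4 — Series with input arm Z1: Z_in = Z1 + (Z3 || Z2) = 834.2 + j22.39 Ω = 834.5∠1.5° Ω.
Step 5 — Power factor: PF = cos(φ) = Re(Z)/|Z| = 834.2/834.5 = 0.9996.
Step 6 — Type: Im(Z) = 22.39 ⇒ lagging (phase φ = 1.5°).

PF = 0.9996 (lagging, φ = 1.5°)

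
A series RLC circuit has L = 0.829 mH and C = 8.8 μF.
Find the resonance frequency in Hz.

Step 1 — Resonance condition Im(Z)=0 gives ω₀ = 1/√(LC).
Step 2 — ω₀ = 1/√(0.000829·8.8e-06) = 1.171e+04 rad/s.
Step 3 — f₀ = ω₀/(2π) = 1863 Hz.

f₀ = 1863 Hz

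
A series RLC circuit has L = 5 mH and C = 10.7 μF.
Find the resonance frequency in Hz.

Step 1 — Resonance condition Im(Z)=0 gives ω₀ = 1/√(LC).
Step 2 — ω₀ = 1/√(0.005·1.07e-05) = 4323 rad/s.
Step 3 — f₀ = ω₀/(2π) = 688.1 Hz.

f₀ = 688.1 Hz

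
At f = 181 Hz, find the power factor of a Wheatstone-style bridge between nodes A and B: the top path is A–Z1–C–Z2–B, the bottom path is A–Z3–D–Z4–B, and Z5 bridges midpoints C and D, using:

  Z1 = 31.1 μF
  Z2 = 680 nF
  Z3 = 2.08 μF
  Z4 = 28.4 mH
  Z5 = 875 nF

Step 1 — Angular frequency: ω = 2π·f = 2π·181 = 1137 rad/s.
Step 2 — Component impedances:
  Z1: Z = 1/(jωC) = -j/(ω·C) = 0 - j28.27 Ω
  Z2: Z = 1/(jωC) = -j/(ω·C) = 0 - j1293 Ω
  Z3: Z = 1/(jωC) = -j/(ω·C) = 0 - j422.7 Ω
  Z4: Z = jωL = j·1137·0.0284 = 0 + j32.3 Ω
  Z5: Z = 1/(jωC) = -j/(ω·C) = 0 - j1005 Ω
Step 3 — Bridge requires nodal analysis (the Z5 bridge couples midpoints C and D, so the two paths cannot be reduced to a simple series/parallel combination). Setting node B to ground and injecting 1 A at node A, the 3-node admittance system at A, C, D solves to V_A = Z_AB = 0 - j224.9 Ω = 224.9∠-90.0° Ω.
Step 4 — Power factor: PF = cos(φ) = Re(Z)/|Z| = 0/224.9 = 0.
Step 5 — Type: Im(Z) = -224.9 ⇒ leading (phase φ = -90.0°).

PF = 0 (leading, φ = -90.0°)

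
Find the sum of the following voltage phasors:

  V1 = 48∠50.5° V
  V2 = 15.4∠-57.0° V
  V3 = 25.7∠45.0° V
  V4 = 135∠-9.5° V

Step 1 — Convert each phasor to rectangular form:
  V1 = 48·(cos(50.5°) + j·sin(50.5°)) = 30.53 + j37.04 V
  V2 = 15.4·(cos(-57.0°) + j·sin(-57.0°)) = 8.387 - j12.92 V
  V3 = 25.7·(cos(45.0°) + j·sin(45.0°)) = 18.17 + j18.17 V
  V4 = 135·(cos(-9.5°) + j·sin(-9.5°)) = 133.1 - j22.28 V
Step 2 — Sum components: V_total = 190.2 + j20.01 V.
Step 3 — Convert to polar: |V_total| = 191.3 V, ∠V_total = 6.0°.

V_total = 191.3∠6.0° V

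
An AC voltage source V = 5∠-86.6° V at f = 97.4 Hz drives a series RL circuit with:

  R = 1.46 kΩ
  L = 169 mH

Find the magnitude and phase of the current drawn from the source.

Step 1 — Angular frequency: ω = 2π·f = 2π·97.4 = 612 rad/s.
Step 2 — Component impedances:
  R: Z = R = 1460 Ω
  L: Z = jωL = j·612·0.169 = 0 + j103.4 Ω
Step 3 — Series combination: Z_total = R + L = 1460 + j103.4 Ω = 1464∠4.1° Ω.
Step 4 — Source phasor: V = 5∠-86.6° V = 0.2965 - j4.991 V.
Step 5 — Ohm's law: I = V / Z_total = (0.2965 - j4.991) / (1460 + j103.4) = -3.887e-05 - j0.003416 A.
Step 6 — Convert to polar: |I| = 0.003416 A, ∠I = -90.7°.

I = 0.003416∠-90.7° A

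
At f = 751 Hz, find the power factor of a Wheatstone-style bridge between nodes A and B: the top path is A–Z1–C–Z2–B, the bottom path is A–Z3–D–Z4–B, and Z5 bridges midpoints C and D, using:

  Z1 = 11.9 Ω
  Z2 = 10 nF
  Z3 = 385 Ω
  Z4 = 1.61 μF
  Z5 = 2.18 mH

Step 1 — Angular frequency: ω = 2π·f = 2π·751 = 4719 rad/s.
Step 2 — Component impedances:
  Z1: Z = R = 11.9 Ω
  Z2: Z = 1/(jωC) = -j/(ω·C) = 0 - j2.119e+04 Ω
  Z3: Z = R = 385 Ω
  Z4: Z = 1/(jωC) = -j/(ω·C) = 0 - j131.6 Ω
  Z5: Z = jωL = j·4719·0.00218 = 0 + j10.29 Ω
Step 3 — Bridge requires nodal analysis (the Z5 bridge couples midpoints C and D, so the two paths cannot be reduced to a simple series/parallel combination). Setting node B to ground and injecting 1 A at node A, the 3-node admittance system at A, C, D solves to V_A = Z_AB = 11.79 - j121.3 Ω = 121.8∠-84.4° Ω.
Step 4 — Power factor: PF = cos(φ) = Re(Z)/|Z| = 11.791/121.83 = 0.09678.
Step 5 — Type: Im(Z) = -121.3 ⇒ leading (phase φ = -84.4°).

PF = 0.09678 (leading, φ = -84.4°)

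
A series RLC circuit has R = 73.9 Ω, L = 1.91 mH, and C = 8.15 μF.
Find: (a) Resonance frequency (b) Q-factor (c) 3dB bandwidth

Step 1 — Resonance: ω₀ = 1/√(LC) = 1/√(0.00191·8.15e-06) = 8015 rad/s.
Step 2 — f₀ = ω₀/(2π) = 1276 Hz.
Step 3 — Series Q: Q = ω₀L/R = 8015·0.00191/73.9 = 0.2072.
Step 4 — Bandwidth: Δω = ω₀/Q = 3.869e+04 rad/s; BW = Δω/(2π) = 6158 Hz.

(a) f₀ = 1276 Hz  (b) Q = 0.2072  (c) BW = 6158 Hz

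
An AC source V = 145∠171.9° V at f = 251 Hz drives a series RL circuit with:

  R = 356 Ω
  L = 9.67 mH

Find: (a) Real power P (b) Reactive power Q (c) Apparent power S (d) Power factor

Step 1 — Angular frequency: ω = 2π·f = 2π·251 = 1577 rad/s.
Step 2 — Component impedances:
  R: Z = R = 356 Ω
  L: Z = jωL = j·1577·0.00967 = 0 + j15.25 Ω
Step 3 — Series combination: Z_total = R + L = 356 + j15.25 Ω = 356.3∠2.5° Ω.
Step 4 — Source phasor: V = 145∠171.9° V = -143.6 + j20.43 V.
Step 5 — Current: I = V / Z = -0.4 + j0.07453 A = 0.4069∠169.4° A.
Step 6 — Complex power: S = V·I* = 58.95 + j2.525 VA.
Step 7 — Real power: P = Re(S) = 58.95 W.
Step 8 — Reactive power: Q = Im(S) = 2.525 VAR.
Step 9 — Apparent power: |S| = 59 VA.
Step 10 — Power factor: PF = P/|S| = 0.9991 (lagging).

(a) P = 58.95 W  (b) Q = 2.525 VAR  (c) S = 59 VA  (d) PF = 0.9991 (lagging)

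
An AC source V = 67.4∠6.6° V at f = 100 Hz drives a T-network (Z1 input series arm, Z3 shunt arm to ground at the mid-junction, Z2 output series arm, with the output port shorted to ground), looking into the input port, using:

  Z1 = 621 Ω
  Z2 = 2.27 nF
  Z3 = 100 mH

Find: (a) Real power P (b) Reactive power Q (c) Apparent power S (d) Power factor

Step 1 — Angular frequency: ω = 2π·f = 2π·100 = 628.3 rad/s.
Step 2 — Component impedances:
  Z1: Z = R = 621 Ω
  Z2: Z = 1/(jωC) = -j/(ω·C) = 0 - j7.011e+05 Ω
  Z3: Z = jωL = j·628.3·0.1 = 0 + j62.83 Ω
Step 3 — With the output port shorted to ground, the output series arm Z2 runs from the junction to ground; the shunt arm Z3 also runs from the junction to ground. They appear in parallel: Z3 || Z2 = 0 + j62.84 Ω.
Step 4 — Series with input arm Z1: Z_in = Z1 + (Z3 || Z2) = 621 + j62.84 Ω = 624.2∠5.8° Ω.
Step 5 — Source phasor: V = 67.4∠6.6° V = 66.95 + j7.747 V.
Step 6 — Current: I = V / Z = 0.108 + j0.001549 A = 0.108∠0.8° A.
Step 7 — Complex power: S = V·I* = 7.241 + j0.7327 VA.
Step 8 — Real power: P = Re(S) = 7.241 W.
Step 9 — Reactive power: Q = Im(S) = 0.7327 VAR.
Step 10 — Apparent power: |S| = 7.278 VA.
Step 11 — Power factor: PF = P/|S| = 0.9949 (lagging).

(a) P = 7.241 W  (b) Q = 0.7327 VAR  (c) S = 7.278 VA  (d) PF = 0.9949 (lagging)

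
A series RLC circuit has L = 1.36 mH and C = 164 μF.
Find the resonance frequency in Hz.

Step 1 — Resonance condition Im(Z)=0 gives ω₀ = 1/√(LC).
Step 2 — ω₀ = 1/√(0.00136·0.000164) = 2117 rad/s.
Step 3 — f₀ = ω₀/(2π) = 337 Hz.

f₀ = 337 Hz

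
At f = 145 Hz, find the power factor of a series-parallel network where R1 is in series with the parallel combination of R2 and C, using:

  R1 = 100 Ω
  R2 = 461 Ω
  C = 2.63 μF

Step 1 — Angular frequency: ω = 2π·f = 2π·145 = 911.1 rad/s.
Step 2 — Component impedances:
  R1: Z = R = 100 Ω
  R2: Z = R = 461 Ω
  C: Z = 1/(jωC) = -j/(ω·C) = 0 - j417.3 Ω
Step 3 — Parallel branch: R2 || C = 1/(1/R2 + 1/C) = 207.6 - j229.4 Ω.
Step 4 — Series with R1: Z_total = R1 + (R2 || C) = 307.6 - j229.4 Ω = 383.7∠-36.7° Ω.
Step 5 — Power factor: PF = cos(φ) = Re(Z)/|Z| = 307.6/383.7 = 0.8017.
Step 6 — Type: Im(Z) = -229.4 ⇒ leading (phase φ = -36.7°).

PF = 0.8017 (leading, φ = -36.7°)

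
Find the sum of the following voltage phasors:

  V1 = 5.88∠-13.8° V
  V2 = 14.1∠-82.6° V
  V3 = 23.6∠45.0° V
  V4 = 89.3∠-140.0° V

Step 1 — Convert each phasor to rectangular form:
  V1 = 5.88·(cos(-13.8°) + j·sin(-13.8°)) = 5.71 - j1.403 V
  V2 = 14.1·(cos(-82.6°) + j·sin(-82.6°)) = 1.816 - j13.98 V
  V3 = 23.6·(cos(45.0°) + j·sin(45.0°)) = 16.69 + j16.69 V
  V4 = 89.3·(cos(-140.0°) + j·sin(-140.0°)) = -68.41 - j57.4 V
Step 2 — Sum components: V_total = -44.19 - j56.1 V.
Step 3 — Convert to polar: |V_total| = 71.42 V, ∠V_total = -128.2°.

V_total = 71.42∠-128.2° V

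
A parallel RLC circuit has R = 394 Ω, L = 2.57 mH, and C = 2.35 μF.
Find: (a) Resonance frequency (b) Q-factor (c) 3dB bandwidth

Step 1 — Resonance: ω₀ = 1/√(LC) = 1/√(0.00257·2.35e-06) = 1.287e+04 rad/s.
Step 2 — f₀ = ω₀/(2π) = 2048 Hz.
Step 3 — Parallel Q: Q = R/(ω₀L) = 394/(1.287e+04·0.00257) = 11.91.
Step 4 — Bandwidth: Δω = ω₀/Q = 1080 rad/s; BW = Δω/(2π) = 171.9 Hz.

(a) f₀ = 2048 Hz  (b) Q = 11.91  (c) BW = 171.9 Hz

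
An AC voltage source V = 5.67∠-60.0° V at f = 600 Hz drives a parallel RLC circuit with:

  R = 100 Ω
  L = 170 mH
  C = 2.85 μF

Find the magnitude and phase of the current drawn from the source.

Step 1 — Angular frequency: ω = 2π·f = 2π·600 = 3770 rad/s.
Step 2 — Component impedances:
  R: Z = R = 100 Ω
  L: Z = jωL = j·3770·0.17 = 0 + j640.9 Ω
  C: Z = 1/(jωC) = -j/(ω·C) = 0 - j93.07 Ω
Step 3 — Parallel combination: 1/Z_total = 1/R + 1/L + 1/C; Z_total = 54.25 - j49.82 Ω = 73.65∠-42.6° Ω.
Step 4 — Source phasor: V = 5.67∠-60.0° V = 2.835 - j4.91 V.
Step 5 — Ohm's law: I = V / Z_total = (2.835 - j4.91) / (54.25 - j49.82) = 0.07345 - j0.02307 A.
Step 6 — Convert to polar: |I| = 0.07698 A, ∠I = -17.4°.

I = 0.07698∠-17.4° A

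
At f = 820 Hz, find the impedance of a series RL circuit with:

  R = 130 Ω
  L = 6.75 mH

Step 1 — Angular frequency: ω = 2π·f = 2π·820 = 5152 rad/s.
Step 2 — Component impedances:
  R: Z = R = 130 Ω
  L: Z = jωL = j·5152·0.00675 = 0 + j34.78 Ω
Step 3 — Series combination: Z_total = R + L = 130 + j34.78 Ω = 134.6∠15.0° Ω.

Z = 130 + j34.78 Ω = 134.6∠15.0° Ω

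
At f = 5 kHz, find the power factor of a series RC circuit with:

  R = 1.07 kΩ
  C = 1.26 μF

Step 1 — Angular frequency: ω = 2π·f = 2π·5000 = 3.142e+04 rad/s.
Step 2 — Component impedances:
  R: Z = R = 1070 Ω
  C: Z = 1/(jωC) = -j/(ω·C) = 0 - j25.26 Ω
Step 3 — Series combination: Z_total = R + C = 1070 - j25.26 Ω = 1070∠-1.4° Ω.
Step 4 — Power factor: PF = cos(φ) = Re(Z)/|Z| = 1070/1070.3 = 0.9997.
Step 5 — Type: Im(Z) = -25.26 ⇒ leading (phase φ = -1.4°).

PF = 0.9997 (leading, φ = -1.4°)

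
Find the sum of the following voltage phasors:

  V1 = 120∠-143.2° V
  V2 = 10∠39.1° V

Step 1 — Convert each phasor to rectangular form:
  V1 = 120·(cos(-143.2°) + j·sin(-143.2°)) = -96.09 - j71.88 V
  V2 = 10·(cos(39.1°) + j·sin(39.1°)) = 7.76 + j6.307 V
Step 2 — Sum components: V_total = -88.33 - j65.58 V.
Step 3 — Convert to polar: |V_total| = 110 V, ∠V_total = -143.4°.

V_total = 110∠-143.4° V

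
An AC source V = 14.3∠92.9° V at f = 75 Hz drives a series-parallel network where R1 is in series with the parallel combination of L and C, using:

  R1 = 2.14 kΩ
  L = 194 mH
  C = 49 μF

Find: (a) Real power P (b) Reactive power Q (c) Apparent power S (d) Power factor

Step 1 — Angular frequency: ω = 2π·f = 2π·75 = 471.2 rad/s.
Step 2 — Component impedances:
  R1: Z = R = 2140 Ω
  L: Z = jωL = j·471.2·0.194 = 0 + j91.42 Ω
  C: Z = 1/(jωC) = -j/(ω·C) = 0 - j43.31 Ω
Step 3 — Parallel branch: L || C = 1/(1/L + 1/C) = 0 - j82.29 Ω.
Step 4 — Series with R1: Z_total = R1 + (L || C) = 2140 - j82.29 Ω = 2142∠-2.2° Ω.
Step 5 — Source phasor: V = 14.3∠92.9° V = -0.7235 + j14.28 V.
Step 6 — Current: I = V / Z = -0.0005938 + j0.006651 A = 0.006677∠95.1° A.
Step 7 — Complex power: S = V·I* = 0.09541 - j0.003669 VA.
Step 8 — Real power: P = Re(S) = 0.09541 W.
Step 9 — Reactive power: Q = Im(S) = -0.003669 VAR.
Step 10 — Apparent power: |S| = 0.09549 VA.
Step 11 — Power factor: PF = P/|S| = 0.9993 (leading).

(a) P = 0.09541 W  (b) Q = -0.003669 VAR  (c) S = 0.09549 VA  (d) PF = 0.9993 (leading)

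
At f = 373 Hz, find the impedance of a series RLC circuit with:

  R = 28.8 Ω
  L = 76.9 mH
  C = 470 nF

Step 1 — Angular frequency: ω = 2π·f = 2π·373 = 2344 rad/s.
Step 2 — Component impedances:
  R: Z = R = 28.8 Ω
  L: Z = jωL = j·2344·0.0769 = 0 + j180.2 Ω
  C: Z = 1/(jωC) = -j/(ω·C) = 0 - j907.8 Ω
Step 3 — Series combination: Z_total = R + L + C = 28.8 - j727.6 Ω = 728.2∠-87.7° Ω.

Z = 28.8 - j727.6 Ω = 728.2∠-87.7° Ω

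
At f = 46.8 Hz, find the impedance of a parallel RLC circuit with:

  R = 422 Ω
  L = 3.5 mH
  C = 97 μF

Step 1 — Angular frequency: ω = 2π·f = 2π·46.8 = 294.1 rad/s.
Step 2 — Component impedances:
  R: Z = R = 422 Ω
  L: Z = jωL = j·294.1·0.0035 = 0 + j1.029 Ω
  C: Z = 1/(jωC) = -j/(ω·C) = 0 - j35.06 Ω
Step 3 — Parallel combination: 1/Z_total = 1/R + 1/L + 1/C; Z_total = 0.002664 + j1.06 Ω = 1.06∠89.9° Ω.

Z = 0.002664 + j1.06 Ω = 1.06∠89.9° Ω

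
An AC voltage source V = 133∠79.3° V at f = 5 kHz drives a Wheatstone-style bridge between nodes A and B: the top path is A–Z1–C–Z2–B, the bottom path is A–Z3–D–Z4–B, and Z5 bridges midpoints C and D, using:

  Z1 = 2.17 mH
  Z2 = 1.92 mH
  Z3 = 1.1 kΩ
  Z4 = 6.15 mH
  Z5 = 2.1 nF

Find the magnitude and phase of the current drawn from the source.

Step 1 — Angular frequency: ω = 2π·f = 2π·5000 = 3.142e+04 rad/s.
Step 2 — Component impedances:
  Z1: Z = jωL = j·3.142e+04·0.00217 = 0 + j68.17 Ω
  Z2: Z = jωL = j·3.142e+04·0.00192 = 0 + j60.32 Ω
  Z3: Z = R = 1100 Ω
  Z4: Z = jωL = j·3.142e+04·0.00615 = 0 + j193.2 Ω
  Z5: Z = 1/(jωC) = -j/(ω·C) = 0 - j1.516e+04 Ω
Step 3 — Bridge requires nodal analysis (the Z5 bridge couples midpoints C and D, so the two paths cannot be reduced to a simple series/parallel combination). Setting node B to ground and injecting 1 A at node A, the 3-node admittance system at A, C, D solves to V_A = Z_AB = 14.02 + j124.6 Ω = 125.4∠83.6° Ω.
Step 4 — Source phasor: V = 133∠79.3° V = 24.69 + j130.7 V.
Step 5 — Ohm's law: I = V / Z_total = (24.69 + j130.7) / (14.02 + j124.6) = 1.058 - j0.07917 A.
Step 6 — Convert to polar: |I| = 1.061 A, ∠I = -4.3°.

I = 1.061∠-4.3° A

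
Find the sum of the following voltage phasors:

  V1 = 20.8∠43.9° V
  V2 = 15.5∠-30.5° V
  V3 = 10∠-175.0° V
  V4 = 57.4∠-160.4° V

Step 1 — Convert each phasor to rectangular form:
  V1 = 20.8·(cos(43.9°) + j·sin(43.9°)) = 14.99 + j14.42 V
  V2 = 15.5·(cos(-30.5°) + j·sin(-30.5°)) = 13.36 - j7.867 V
  V3 = 10·(cos(-175.0°) + j·sin(-175.0°)) = -9.962 - j0.8716 V
  V4 = 57.4·(cos(-160.4°) + j·sin(-160.4°)) = -54.07 - j19.25 V
Step 2 — Sum components: V_total = -35.69 - j13.57 V.
Step 3 — Convert to polar: |V_total| = 38.19 V, ∠V_total = -159.2°.

V_total = 38.19∠-159.2° V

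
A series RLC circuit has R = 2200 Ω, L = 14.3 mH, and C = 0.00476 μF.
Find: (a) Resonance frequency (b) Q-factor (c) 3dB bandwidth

Step 1 — Resonance: ω₀ = 1/√(LC) = 1/√(0.0143·4.76e-09) = 1.212e+05 rad/s.
Step 2 — f₀ = ω₀/(2π) = 1.929e+04 Hz.
Step 3 — Series Q: Q = ω₀L/R = 1.212e+05·0.0143/2200 = 0.7878.
Step 4 — Bandwidth: Δω = ω₀/Q = 1.538e+05 rad/s; BW = Δω/(2π) = 2.449e+04 Hz.

(a) f₀ = 1.929e+04 Hz  (b) Q = 0.7878  (c) BW = 2.449e+04 Hz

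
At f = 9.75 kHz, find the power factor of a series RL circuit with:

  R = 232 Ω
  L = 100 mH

Step 1 — Angular frequency: ω = 2π·f = 2π·9750 = 6.126e+04 rad/s.
Step 2 — Component impedances:
  R: Z = R = 232 Ω
  L: Z = jωL = j·6.126e+04·0.1 = 0 + j6126 Ω
Step 3 — Series combination: Z_total = R + L = 232 + j6126 Ω = 6130∠87.8° Ω.
Step 4 — Power factor: PF = cos(φ) = Re(Z)/|Z| = 232/6130.5 = 0.03784.
Step 5 — Type: Im(Z) = 6126 ⇒ lagging (phase φ = 87.8°).

PF = 0.03784 (lagging, φ = 87.8°)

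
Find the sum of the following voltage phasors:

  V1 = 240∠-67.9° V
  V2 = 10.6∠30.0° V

Step 1 — Convert each phasor to rectangular form:
  V1 = 240·(cos(-67.9°) + j·sin(-67.9°)) = 90.29 - j222.4 V
  V2 = 10.6·(cos(30.0°) + j·sin(30.0°)) = 9.18 + j5.3 V
Step 2 — Sum components: V_total = 99.47 - j217.1 V.
Step 3 — Convert to polar: |V_total| = 238.8 V, ∠V_total = -65.4°.

V_total = 238.8∠-65.4° V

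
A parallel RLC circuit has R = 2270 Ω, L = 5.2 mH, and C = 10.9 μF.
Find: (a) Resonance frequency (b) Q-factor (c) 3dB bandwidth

Step 1 — Resonance: ω₀ = 1/√(LC) = 1/√(0.0052·1.09e-05) = 4200 rad/s.
Step 2 — f₀ = ω₀/(2π) = 668.5 Hz.
Step 3 — Parallel Q: Q = R/(ω₀L) = 2270/(4200·0.0052) = 103.9.
Step 4 — Bandwidth: Δω = ω₀/Q = 40.42 rad/s; BW = Δω/(2π) = 6.432 Hz.

(a) f₀ = 668.5 Hz  (b) Q = 103.9  (c) BW = 6.432 Hz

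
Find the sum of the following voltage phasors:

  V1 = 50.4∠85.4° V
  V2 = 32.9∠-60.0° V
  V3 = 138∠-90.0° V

Step 1 — Convert each phasor to rectangular form:
  V1 = 50.4·(cos(85.4°) + j·sin(85.4°)) = 4.042 + j50.24 V
  V2 = 32.9·(cos(-60.0°) + j·sin(-60.0°)) = 16.45 - j28.49 V
  V3 = 138·(cos(-90.0°) + j·sin(-90.0°)) = 0 - j138 V
Step 2 — Sum components: V_total = 20.49 - j116.3 V.
Step 3 — Convert to polar: |V_total| = 118 V, ∠V_total = -80.0°.

V_total = 118∠-80.0° V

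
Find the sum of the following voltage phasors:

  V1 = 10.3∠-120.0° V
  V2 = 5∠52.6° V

Step 1 — Convert each phasor to rectangular form:
  V1 = 10.3·(cos(-120.0°) + j·sin(-120.0°)) = -5.15 - j8.92 V
  V2 = 5·(cos(52.6°) + j·sin(52.6°)) = 3.037 + j3.972 V
Step 2 — Sum components: V_total = -2.113 - j4.948 V.
Step 3 — Convert to polar: |V_total| = 5.38 V, ∠V_total = -113.1°.

V_total = 5.38∠-113.1° V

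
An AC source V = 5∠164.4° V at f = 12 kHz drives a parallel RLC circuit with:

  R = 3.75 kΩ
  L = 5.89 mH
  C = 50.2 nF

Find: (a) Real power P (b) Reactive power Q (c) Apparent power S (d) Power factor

Step 1 — Angular frequency: ω = 2π·f = 2π·1.2e+04 = 7.54e+04 rad/s.
Step 2 — Component impedances:
  R: Z = R = 3750 Ω
  L: Z = jωL = j·7.54e+04·0.00589 = 0 + j444.1 Ω
  C: Z = 1/(jωC) = -j/(ω·C) = 0 - j264.2 Ω
Step 3 — Parallel combination: 1/Z_total = 1/R + 1/L + 1/C; Z_total = 110.1 - j633.1 Ω = 642.6∠-80.1° Ω.
Step 4 — Source phasor: V = 5∠164.4° V = -4.816 + j1.345 V.
Step 5 — Current: I = V / Z = -0.003346 - j0.007025 A = 0.007781∠-115.5° A.
Step 6 — Complex power: S = V·I* = 0.006667 - j0.03833 VA.
Step 7 — Real power: P = Re(S) = 0.006667 W.
Step 8 — Reactive power: Q = Im(S) = -0.03833 VAR.
Step 9 — Apparent power: |S| = 0.03891 VA.
Step 10 — Power factor: PF = P/|S| = 0.1714 (leading).

(a) P = 0.006667 W  (b) Q = -0.03833 VAR  (c) S = 0.03891 VA  (d) PF = 0.1714 (leading)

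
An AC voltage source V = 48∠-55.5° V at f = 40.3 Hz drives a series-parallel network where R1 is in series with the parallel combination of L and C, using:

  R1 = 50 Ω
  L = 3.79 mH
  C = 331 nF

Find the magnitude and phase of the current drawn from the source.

Step 1 — Angular frequency: ω = 2π·f = 2π·40.3 = 253.2 rad/s.
Step 2 — Component impedances:
  R1: Z = R = 50 Ω
  L: Z = jωL = j·253.2·0.00379 = 0 + j0.9597 Ω
  C: Z = 1/(jωC) = -j/(ω·C) = 0 - j1.193e+04 Ω
Step 3 — Parallel branch: L || C = 1/(1/L + 1/C) = 0 + j0.9598 Ω.
Step 4 — Series with R1: Z_total = R1 + (L || C) = 50 + j0.9598 Ω = 50.01∠1.1° Ω.
Step 5 — Source phasor: V = 48∠-55.5° V = 27.19 - j39.56 V.
Step 6 — Ohm's law: I = V / Z_total = (27.19 - j39.56) / (50 + j0.9598) = 0.5284 - j0.8013 A.
Step 7 — Convert to polar: |I| = 0.9598 A, ∠I = -56.6°.

I = 0.9598∠-56.6° A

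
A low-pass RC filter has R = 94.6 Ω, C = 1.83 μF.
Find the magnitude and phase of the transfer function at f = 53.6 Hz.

Step 1 — Angular frequency: ω = 2π·53.6 = 336.8 rad/s.
Step 2 — Transfer function: H(jω) = 1/(1 + jωRC).
Step 3 — Denominator: 1 + jωRC = 1 + j·336.8·94.6·1.83e-06 = 1 + j0.0583.
Step 4 — H = 0.9966 - j0.0581.
Step 5 — Magnitude: |H| = 0.9983 (-0.0 dB); phase: φ = -3.3°.

|H| = 0.9983 (-0.0 dB), φ = -3.3°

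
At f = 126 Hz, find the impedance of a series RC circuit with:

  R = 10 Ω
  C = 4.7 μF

Step 1 — Angular frequency: ω = 2π·f = 2π·126 = 791.7 rad/s.
Step 2 — Component impedances:
  R: Z = R = 10 Ω
  C: Z = 1/(jωC) = -j/(ω·C) = 0 - j268.8 Ω
Step 3 — Series combination: Z_total = R + C = 10 - j268.8 Ω = 268.9∠-87.9° Ω.

Z = 10 - j268.8 Ω = 268.9∠-87.9° Ω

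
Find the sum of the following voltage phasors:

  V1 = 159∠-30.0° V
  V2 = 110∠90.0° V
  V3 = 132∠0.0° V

Step 1 — Convert each phasor to rectangular form:
  V1 = 159·(cos(-30.0°) + j·sin(-30.0°)) = 137.7 - j79.5 V
  V2 = 110·(cos(90.0°) + j·sin(90.0°)) = 0 + j110 V
  V3 = 132·(cos(0.0°) + j·sin(0.0°)) = 132 V
Step 2 — Sum components: V_total = 269.7 + j30.5 V.
Step 3 — Convert to polar: |V_total| = 271.4 V, ∠V_total = 6.5°.

V_total = 271.4∠6.5° V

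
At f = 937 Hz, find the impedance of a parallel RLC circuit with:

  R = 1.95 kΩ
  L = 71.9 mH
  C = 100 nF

Step 1 — Angular frequency: ω = 2π·f = 2π·937 = 5887 rad/s.
Step 2 — Component impedances:
  R: Z = R = 1950 Ω
  L: Z = jωL = j·5887·0.0719 = 0 + j423.3 Ω
  C: Z = 1/(jωC) = -j/(ω·C) = 0 - j1699 Ω
Step 3 — Parallel combination: 1/Z_total = 1/R + 1/L + 1/C; Z_total = 150.4 + j520.3 Ω = 541.6∠73.9° Ω.

Z = 150.4 + j520.3 Ω = 541.6∠73.9° Ω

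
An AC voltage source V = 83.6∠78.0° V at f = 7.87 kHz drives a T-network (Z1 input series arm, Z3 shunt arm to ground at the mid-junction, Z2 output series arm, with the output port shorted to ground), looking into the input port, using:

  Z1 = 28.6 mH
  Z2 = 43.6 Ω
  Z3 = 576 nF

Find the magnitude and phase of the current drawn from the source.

Step 1 — Angular frequency: ω = 2π·f = 2π·7870 = 4.945e+04 rad/s.
Step 2 — Component impedances:
  Z1: Z = jωL = j·4.945e+04·0.0286 = 0 + j1414 Ω
  Z2: Z = R = 43.6 Ω
  Z3: Z = 1/(jωC) = -j/(ω·C) = 0 - j35.11 Ω
Step 3 — With the output port shorted to ground, the output series arm Z2 runs from the junction to ground; the shunt arm Z3 also runs from the junction to ground. They appear in parallel: Z3 || Z2 = 17.15 - j21.3 Ω.
Step 4 — Series with input arm Z1: Z_in = Z1 + (Z3 || Z2) = 17.15 + j1393 Ω = 1393∠89.3° Ω.
Step 5 — Source phasor: V = 83.6∠78.0° V = 17.38 + j81.77 V.
Step 6 — Ohm's law: I = V / Z_total = (17.38 + j81.77) / (17.15 + j1393) = 0.05885 - j0.01175 A.
Step 7 — Convert to polar: |I| = 0.06001 A, ∠I = -11.3°.

I = 0.06001∠-11.3° A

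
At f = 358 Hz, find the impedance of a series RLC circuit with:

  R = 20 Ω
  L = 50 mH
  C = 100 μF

Step 1 — Angular frequency: ω = 2π·f = 2π·358 = 2249 rad/s.
Step 2 — Component impedances:
  R: Z = R = 20 Ω
  L: Z = jωL = j·2249·0.05 = 0 + j112.5 Ω
  C: Z = 1/(jωC) = -j/(ω·C) = 0 - j4.446 Ω
Step 3 — Series combination: Z_total = R + L + C = 20 + j108 Ω = 109.9∠79.5° Ω.

Z = 20 + j108 Ω = 109.9∠79.5° Ω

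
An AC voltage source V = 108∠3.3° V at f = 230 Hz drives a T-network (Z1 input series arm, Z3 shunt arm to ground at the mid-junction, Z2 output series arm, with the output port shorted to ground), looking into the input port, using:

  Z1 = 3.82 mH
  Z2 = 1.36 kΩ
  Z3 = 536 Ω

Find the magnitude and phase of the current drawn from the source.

Step 1 — Angular frequency: ω = 2π·f = 2π·230 = 1445 rad/s.
Step 2 — Component impedances:
  Z1: Z = jωL = j·1445·0.00382 = 0 + j5.52 Ω
  Z2: Z = R = 1360 Ω
  Z3: Z = R = 536 Ω
Step 3 — With the output port shorted to ground, the output series arm Z2 runs from the junction to ground; the shunt arm Z3 also runs from the junction to ground. They appear in parallel: Z3 || Z2 = 384.5 Ω.
Step 4 — Series with input arm Z1: Z_in = Z1 + (Z3 || Z2) = 384.5 + j5.52 Ω = 384.5∠0.8° Ω.
Step 5 — Source phasor: V = 108∠3.3° V = 107.8 + j6.217 V.
Step 6 — Ohm's law: I = V / Z_total = (107.8 + j6.217) / (384.5 + j5.52) = 0.2806 + j0.01214 A.
Step 7 — Convert to polar: |I| = 0.2809 A, ∠I = 2.5°.

I = 0.2809∠2.5° A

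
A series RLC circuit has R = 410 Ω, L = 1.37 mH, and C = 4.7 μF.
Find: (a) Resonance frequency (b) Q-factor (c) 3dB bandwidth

Step 1 — Resonance condition Im(Z)=0 gives ω₀ = 1/√(LC).
Step 2 — ω₀ = 1/√(0.00137·4.7e-06) = 1.246e+04 rad/s.
Step 3 — f₀ = ω₀/(2π) = 1983 Hz.
Step 4 — Series Q: Q = ω₀L/R = 1.246e+04·0.00137/410 = 0.04164.
Step 5 — 3dB bandwidth: Δω = ω₀/Q = 2.993e+05 rad/s; BW = Δω/(2π) = 4.763e+04 Hz.

(a) f₀ = 1983 Hz  (b) Q = 0.04164  (c) BW = 4.763e+04 Hz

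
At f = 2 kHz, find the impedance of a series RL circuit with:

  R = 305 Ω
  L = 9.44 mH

Step 1 — Angular frequency: ω = 2π·f = 2π·2000 = 1.257e+04 rad/s.
Step 2 — Component impedances:
  R: Z = R = 305 Ω
  L: Z = jωL = j·1.257e+04·0.00944 = 0 + j118.6 Ω
Step 3 — Series combination: Z_total = R + L = 305 + j118.6 Ω = 327.3∠21.3° Ω.

Z = 305 + j118.6 Ω = 327.3∠21.3° Ω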